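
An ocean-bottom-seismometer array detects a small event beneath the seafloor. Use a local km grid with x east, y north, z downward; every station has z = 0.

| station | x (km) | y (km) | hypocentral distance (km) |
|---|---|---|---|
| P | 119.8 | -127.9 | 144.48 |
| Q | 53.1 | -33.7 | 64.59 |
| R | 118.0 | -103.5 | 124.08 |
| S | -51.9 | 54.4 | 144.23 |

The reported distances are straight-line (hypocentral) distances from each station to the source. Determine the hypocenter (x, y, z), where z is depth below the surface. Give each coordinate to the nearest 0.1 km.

Each station gives a sphere (x−x_i)² + (y−y_i)² + z² = d_i² (stations at z=0).
Subtracting the P sphere from Q and R: z² cancels, leaving linear equations in x and y:
-133.4 x + 188.4 y = -10052.55
-3.6 x + 48.8 y = -595.58
Solving: x ≈ 64.880, y ≈ -7.418 km (keep extra digits for the depth step; rounded: 64.9, -7.4).
Then from the P sphere: z² = 144.48² − (x − 119.8)² − (y + 127.9)² with x = 64.880, y = -7.418, so z ≈ 57.813 ≈ 57.8 km.

x ≈ 64.9 km, y ≈ -7.4 km, depth ≈ 57.8 km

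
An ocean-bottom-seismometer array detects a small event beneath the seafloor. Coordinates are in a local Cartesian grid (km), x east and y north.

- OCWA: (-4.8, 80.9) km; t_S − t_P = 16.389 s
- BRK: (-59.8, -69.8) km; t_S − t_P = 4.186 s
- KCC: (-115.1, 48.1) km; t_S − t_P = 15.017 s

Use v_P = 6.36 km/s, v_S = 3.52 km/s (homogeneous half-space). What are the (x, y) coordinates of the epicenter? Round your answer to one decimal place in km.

(-40.0, -43.4)

Distance from S−P lag: d = Δt · v_P v_S / (v_P − v_S) = Δt · (6.36·3.52)/(6.36−3.52) ≈ 7.8828·Δt.
So d_OCWA = 129.19, d_BRK = 33.00, d_KCC = 118.38 km.
Circle about each station: (x + 4.8)² + (y − 80.9)² = 129.19²; (x + 59.8)² + (y + 69.8)² = 33.00²; (x + 115.1)² + (y − 48.1)² = 118.38².
Subtracting the OCWA equation from the BRK and KCC equations removes the quadratic terms:
-110.0 x − 301.4 y = 17481.29
-220.6 x − 65.6 y = 11670.00
Solving the 2×2 system: x ≈ -40.0, y ≈ -43.4 km.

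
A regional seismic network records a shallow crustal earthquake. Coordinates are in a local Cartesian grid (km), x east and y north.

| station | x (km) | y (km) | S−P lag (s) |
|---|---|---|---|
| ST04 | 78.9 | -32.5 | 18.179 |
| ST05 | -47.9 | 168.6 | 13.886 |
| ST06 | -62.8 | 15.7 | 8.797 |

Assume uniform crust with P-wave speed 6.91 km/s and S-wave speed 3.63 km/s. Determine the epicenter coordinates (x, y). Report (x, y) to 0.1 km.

-18.7 km east, 66.5 km north

Distance from S−P lag: d = Δt · v_P v_S / (v_P − v_S) = Δt · (6.91·3.63)/(6.91−3.63) ≈ 7.6473·Δt.
So d_ST04 = 139.02, d_ST05 = 106.19, d_ST06 = 67.27 km.
Circle about each station: (x − 78.9)² + (y + 32.5)² = 139.02²; (x + 47.9)² + (y − 168.6)² = 106.19²; (x + 62.8)² + (y − 15.7)² = 67.27².
Subtracting the ST04 equation from the ST05 and ST06 equations removes the quadratic terms:
-253.6 x + 402.2 y = 31489.15
-283.4 x + 96.4 y = 11710.18
Solving the 2×2 system: x ≈ -18.7, y ≈ 66.5 km.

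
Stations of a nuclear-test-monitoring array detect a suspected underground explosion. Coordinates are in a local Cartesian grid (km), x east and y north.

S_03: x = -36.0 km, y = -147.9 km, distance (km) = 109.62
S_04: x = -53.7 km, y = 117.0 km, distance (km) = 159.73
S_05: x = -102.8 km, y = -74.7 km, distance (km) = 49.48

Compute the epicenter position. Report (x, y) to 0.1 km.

x ≈ -65.4 km, y ≈ -42.3 km

Circle about each station: (x + 36.0)² + (y + 147.9)² = 109.62²; (x + 53.7)² + (y − 117.0)² = 159.73²; (x + 102.8)² + (y + 74.7)² = 49.48².
Subtracting pairs of circle equations eliminates x²+y² and gives linear equations (the radical axes):
-35.4 x + 529.8 y = -20094.85
-133.6 x + 146.4 y = 2545.79
Solving the 2×2 system: x ≈ -65.4, y ≈ -42.3 km.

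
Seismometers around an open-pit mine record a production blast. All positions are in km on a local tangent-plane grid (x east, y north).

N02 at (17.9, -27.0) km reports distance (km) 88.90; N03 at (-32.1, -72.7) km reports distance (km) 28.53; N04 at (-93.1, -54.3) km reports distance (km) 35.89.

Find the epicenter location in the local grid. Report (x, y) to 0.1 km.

-60.4 km east, -69.1 km north

Circle about each station: (x − 17.9)² + (y + 27.0)² = 88.90²; (x + 32.1)² + (y + 72.7)² = 28.53²; (x + 93.1)² + (y + 54.3)² = 35.89².
Subtracting the N02 equation from the N03 and N04 equations removes the quadratic terms:
-100.0 x − 91.4 y = 12355.54
-222.0 x − 54.6 y = 17181.81
Solving the 2×2 system: x ≈ -60.4, y ≈ -69.1 km.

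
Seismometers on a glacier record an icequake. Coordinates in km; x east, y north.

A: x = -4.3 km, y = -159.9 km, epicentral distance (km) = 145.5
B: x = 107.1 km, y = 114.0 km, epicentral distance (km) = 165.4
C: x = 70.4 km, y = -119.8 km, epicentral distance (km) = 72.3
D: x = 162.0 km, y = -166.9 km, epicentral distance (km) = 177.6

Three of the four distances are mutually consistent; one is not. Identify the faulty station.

Solve using three stations at a time. Using A, B, C (subtract circle equations pairwise → linear system) gives (x, y) ≈ (91.9, -50.7).
Distances from that point to each station vs reported:
  A: calculated 145.5 vs reported 145.5 → residual 0.0 km
  B: calculated 165.4 vs reported 165.4 → residual 0.0 km
  C: calculated 72.4 vs reported 72.3 → residual 0.1 km
  D: calculated 135.7 vs reported 177.6 → residual 41.9 km
A, B, C are mutually consistent (residuals ≈ 0); D is off by 41.9 km.

D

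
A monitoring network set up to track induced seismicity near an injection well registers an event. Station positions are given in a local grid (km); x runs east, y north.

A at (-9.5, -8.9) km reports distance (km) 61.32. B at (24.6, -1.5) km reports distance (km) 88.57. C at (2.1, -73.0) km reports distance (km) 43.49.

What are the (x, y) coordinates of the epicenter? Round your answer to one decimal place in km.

Circle about each station: (x + 9.5)² + (y + 8.9)² = 61.32²; (x − 24.6)² + (y + 1.5)² = 88.57²; (x − 2.1)² + (y + 73.0)² = 43.49².
Subtracting the A equation from the B and C equations removes the quadratic terms:
68.2 x + 14.8 y = -3646.55
23.2 x − 128.2 y = 7032.71
Solving the 2×2 system: x ≈ -40.0, y ≈ -62.1 km.

x ≈ -40.0 km, y ≈ -62.1 km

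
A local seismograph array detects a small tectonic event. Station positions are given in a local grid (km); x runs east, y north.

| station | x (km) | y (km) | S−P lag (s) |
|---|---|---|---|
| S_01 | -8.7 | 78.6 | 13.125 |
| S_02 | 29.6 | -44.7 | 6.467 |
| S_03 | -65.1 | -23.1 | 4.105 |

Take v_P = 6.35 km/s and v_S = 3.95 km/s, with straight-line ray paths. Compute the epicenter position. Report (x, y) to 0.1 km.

-37.1 km east, -55.6 km north

Distance from S−P lag: d = Δt · v_P v_S / (v_P − v_S) = Δt · (6.35·3.95)/(6.35−3.95) ≈ 10.4510·Δt.
So d_S_01 = 137.17, d_S_02 = 67.59, d_S_03 = 42.90 km.
Circle about each station: (x + 8.7)² + (y − 78.6)² = 137.17²; (x − 29.6)² + (y + 44.7)² = 67.59²; (x + 65.1)² + (y + 23.1)² = 42.90².
Subtracting the S_01 equation from the S_02 and S_03 equations removes the quadratic terms:
76.6 x − 246.6 y = 10867.80
-112.8 x − 203.4 y = 15493.17
Solving the 2×2 system: x ≈ -37.1, y ≈ -55.6 km.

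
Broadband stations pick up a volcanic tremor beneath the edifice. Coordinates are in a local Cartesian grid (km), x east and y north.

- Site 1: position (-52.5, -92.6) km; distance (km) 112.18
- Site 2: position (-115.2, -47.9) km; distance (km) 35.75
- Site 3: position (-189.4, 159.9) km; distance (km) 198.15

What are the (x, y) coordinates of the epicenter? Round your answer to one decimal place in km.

Circle about each station: (x + 52.5)² + (y + 92.6)² = 112.18²; (x + 115.2)² + (y + 47.9)² = 35.75²; (x + 189.4)² + (y − 159.9)² = 198.15².
Subtracting pairs of circle equations eliminates x²+y² and gives linear equations (the radical axes):
-125.4 x + 89.4 y = 15540.73
-273.8 x + 505.0 y = 23430.29
Solving the 2×2 system: x ≈ -148.1, y ≈ -33.9 km.
Check against Site 1 (with the unrounded x, y): √((x + 52.5)²+(y + 92.6)²) = 112.18 ≈ 112.18 km. ✓

-148.1 km east, -33.9 km north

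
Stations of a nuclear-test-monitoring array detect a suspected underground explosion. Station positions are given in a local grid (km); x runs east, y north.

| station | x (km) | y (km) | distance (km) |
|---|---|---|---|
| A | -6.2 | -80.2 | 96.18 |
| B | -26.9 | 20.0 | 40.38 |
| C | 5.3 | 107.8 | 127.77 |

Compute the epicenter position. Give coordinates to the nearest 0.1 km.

(-61.2, -1.3)

Circle about each station: (x + 6.2)² + (y + 80.2)² = 96.18²; (x + 26.9)² + (y − 20.0)² = 40.38²; (x − 5.3)² + (y − 107.8)² = 127.77².
Subtracting the A equation from the B and C equations removes the quadratic terms:
-41.4 x + 200.4 y = 2273.18
23.0 x + 376.0 y = -1896.13
Solving the 2×2 system: x ≈ -61.2, y ≈ -1.3 km.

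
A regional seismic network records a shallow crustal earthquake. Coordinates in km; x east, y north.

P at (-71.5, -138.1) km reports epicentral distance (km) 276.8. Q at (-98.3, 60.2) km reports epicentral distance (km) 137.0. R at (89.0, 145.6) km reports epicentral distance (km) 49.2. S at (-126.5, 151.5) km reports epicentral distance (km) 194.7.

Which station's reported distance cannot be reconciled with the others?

Solve using three stations at a time. Using P, R, S (subtract circle equations pairwise → linear system) gives (x, y) ≈ (62.4, 104.2).
Distances from that point to each station vs reported:
  P: calculated 276.8 vs reported 276.8 → residual 0.0 km
  Q: calculated 166.6 vs reported 137.0 → residual 29.6 km
  R: calculated 49.2 vs reported 49.2 → residual 0.0 km
  S: calculated 194.7 vs reported 194.7 → residual 0.0 km
P, R, S are mutually consistent (residuals ≈ 0); Q is off by 29.6 km.

Q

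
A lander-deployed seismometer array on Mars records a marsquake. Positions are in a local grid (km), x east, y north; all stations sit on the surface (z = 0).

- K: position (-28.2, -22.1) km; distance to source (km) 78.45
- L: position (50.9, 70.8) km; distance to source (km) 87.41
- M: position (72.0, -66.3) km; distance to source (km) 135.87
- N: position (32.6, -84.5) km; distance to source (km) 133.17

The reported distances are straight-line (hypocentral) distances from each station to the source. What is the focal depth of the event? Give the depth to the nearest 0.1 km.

53.1 km

Each station gives a sphere (x−x_i)² + (y−y_i)² + z² = d_i² (stations at z=0).
Subtracting the K sphere from L and M: z² cancels, leaving linear equations in x and y:
158.2 x + 185.8 y = 4833.69
200.4 x − 88.4 y = -4010.21
Solving: x ≈ -6.205, y ≈ 31.299 km (keep extra digits for the depth step; rounded: -6.2, 31.3).
Then from the K sphere: z² = 78.45² − (x + 28.2)² − (y + 22.1)² with x = -6.205, y = 31.299, so z ≈ 53.096 ≈ 53.1 km.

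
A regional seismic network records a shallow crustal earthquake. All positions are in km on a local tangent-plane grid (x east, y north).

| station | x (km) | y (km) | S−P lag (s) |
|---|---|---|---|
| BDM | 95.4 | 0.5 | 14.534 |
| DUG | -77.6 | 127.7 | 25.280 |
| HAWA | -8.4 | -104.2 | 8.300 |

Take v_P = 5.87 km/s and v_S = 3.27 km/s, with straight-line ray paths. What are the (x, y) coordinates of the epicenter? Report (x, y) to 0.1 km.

Distance from S−P lag: d = Δt · v_P v_S / (v_P − v_S) = Δt · (5.87·3.27)/(5.87−3.27) ≈ 7.3827·Δt.
So d_BDM = 107.30, d_DUG = 186.63, d_HAWA = 61.28 km.
Circle about each station: (x − 95.4)² + (y − 0.5)² = 107.30²; (x + 77.6)² + (y − 127.7)² = 186.63²; (x + 8.4)² + (y + 104.2)² = 61.28².
Subtracting pairs of circle equations eliminates x²+y² and gives linear equations (the radical axes):
-346.0 x + 254.4 y = -10089.83
-207.6 x − 209.4 y = 9584.84
Solving the 2×2 system: x ≈ -2.6, y ≈ -43.2 km.
Check against BDM (with the unrounded x, y): √((x − 95.4)²+(y − 0.5)²) = 107.30 ≈ 107.30 km. ✓

-2.6 km east, -43.2 km north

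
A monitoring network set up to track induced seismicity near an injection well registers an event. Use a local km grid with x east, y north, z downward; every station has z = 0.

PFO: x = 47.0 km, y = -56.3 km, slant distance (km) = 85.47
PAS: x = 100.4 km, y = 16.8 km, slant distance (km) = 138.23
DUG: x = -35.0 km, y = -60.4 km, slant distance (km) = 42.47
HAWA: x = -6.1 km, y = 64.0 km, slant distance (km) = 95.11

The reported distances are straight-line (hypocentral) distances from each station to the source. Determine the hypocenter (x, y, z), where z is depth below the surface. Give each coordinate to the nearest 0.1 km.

x ≈ -29.2 km, y ≈ -25.3 km, depth ≈ 23.2 km

Each station gives a sphere (x−x_i)² + (y−y_i)² + z² = d_i² (stations at z=0).
Subtracting the PFO sphere from PAS and DUG: z² cancels, leaving linear equations in x and y:
106.8 x + 146.2 y = -6818.70
-164.0 x − 8.2 y = 4995.89
Solving: x ≈ -29.197, y ≈ -25.311 km (keep extra digits for the depth step; rounded: -29.2, -25.3).
Then from the PFO sphere: z² = 85.47² − (x − 47.0)² − (y + 56.3)² with x = -29.197, y = -25.311, so z ≈ 23.212 ≈ 23.2 km.
Check against HAWA (with the unrounded solution): distance 95.12 ≈ 95.11 km. ✓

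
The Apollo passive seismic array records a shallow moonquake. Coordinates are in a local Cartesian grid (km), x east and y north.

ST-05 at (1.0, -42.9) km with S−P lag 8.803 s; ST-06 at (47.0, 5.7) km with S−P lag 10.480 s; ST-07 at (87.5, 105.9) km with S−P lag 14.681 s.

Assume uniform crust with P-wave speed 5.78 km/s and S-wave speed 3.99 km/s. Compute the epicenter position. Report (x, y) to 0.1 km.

x ≈ -85.8 km, y ≈ 30.1 km

Distance from S−P lag: d = Δt · v_P v_S / (v_P − v_S) = Δt · (5.78·3.99)/(5.78−3.99) ≈ 12.8839·Δt.
So d_ST-05 = 113.42, d_ST-06 = 135.02, d_ST-07 = 189.15 km.
Circle about each station: (x − 1.0)² + (y + 42.9)² = 113.42²; (x − 47.0)² + (y − 5.7)² = 135.02²; (x − 87.5)² + (y − 105.9)² = 189.15².
Subtracting the ST-05 equation from the ST-06 and ST-07 equations removes the quadratic terms:
92.0 x + 97.2 y = -4966.22
173.0 x + 297.6 y = -5883.98
Solving the 2×2 system: x ≈ -85.8, y ≈ 30.1 km.
Check against ST-05 (with the unrounded x, y): √((x − 1.0)²+(y + 42.9)²) = 113.38 ≈ 113.42 km. ✓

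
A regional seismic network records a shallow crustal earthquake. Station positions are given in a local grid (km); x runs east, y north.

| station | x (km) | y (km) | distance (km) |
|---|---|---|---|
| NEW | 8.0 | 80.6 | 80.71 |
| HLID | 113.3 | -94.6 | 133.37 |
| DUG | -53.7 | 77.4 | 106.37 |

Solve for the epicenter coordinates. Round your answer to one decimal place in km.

Circle about each station: (x − 8.0)² + (y − 80.6)² = 80.71²; (x − 113.3)² + (y + 94.6)² = 133.37²; (x + 53.7)² + (y − 77.4)² = 106.37².
Subtracting the NEW equation from the HLID and DUG equations removes the quadratic terms:
210.6 x − 350.4 y = 3952.24
-123.4 x − 6.4 y = -2486.38
Solving the 2×2 system: x ≈ 20.1, y ≈ 0.8 km.

(20.1, 0.8)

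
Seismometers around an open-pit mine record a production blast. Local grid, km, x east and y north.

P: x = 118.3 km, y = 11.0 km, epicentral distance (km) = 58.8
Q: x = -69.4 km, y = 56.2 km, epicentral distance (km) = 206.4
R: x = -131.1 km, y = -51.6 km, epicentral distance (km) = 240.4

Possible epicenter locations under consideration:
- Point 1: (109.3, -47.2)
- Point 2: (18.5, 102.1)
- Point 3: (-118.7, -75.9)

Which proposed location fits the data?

For each candidate, compare |candidate − station| to the reported distance:
Point 1: residuals P 0.1, Q 0.1, R 0.0 → max 0.1 km
Point 2: residuals P 76.3, Q 107.2, R 25.9 → max 107.2 km
Point 3: residuals P 193.6, Q 65.4, R 213.1 → max 213.1 km
Only Point 1 has all residuals ≈ 0.

Point 1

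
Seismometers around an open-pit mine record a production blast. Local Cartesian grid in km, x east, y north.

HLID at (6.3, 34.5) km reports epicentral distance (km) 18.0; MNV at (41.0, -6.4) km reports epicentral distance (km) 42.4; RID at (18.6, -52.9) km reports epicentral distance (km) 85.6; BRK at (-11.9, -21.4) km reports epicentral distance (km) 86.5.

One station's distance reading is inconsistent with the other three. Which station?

BRK

Solve using three stations at a time. Using HLID, MNV, RID (subtract circle equations pairwise → linear system) gives (x, y) ≈ (24.2, 32.5).
Distances from that point to each station vs reported:
  HLID: calculated 18.0 vs reported 18.0 → residual 0.0 km
  MNV: calculated 42.4 vs reported 42.4 → residual 0.0 km
  RID: calculated 85.6 vs reported 85.6 → residual 0.0 km
  BRK: calculated 64.9 vs reported 86.5 → residual 21.6 km
HLID, MNV, RID are mutually consistent (residuals ≈ 0); BRK is off by 21.6 km.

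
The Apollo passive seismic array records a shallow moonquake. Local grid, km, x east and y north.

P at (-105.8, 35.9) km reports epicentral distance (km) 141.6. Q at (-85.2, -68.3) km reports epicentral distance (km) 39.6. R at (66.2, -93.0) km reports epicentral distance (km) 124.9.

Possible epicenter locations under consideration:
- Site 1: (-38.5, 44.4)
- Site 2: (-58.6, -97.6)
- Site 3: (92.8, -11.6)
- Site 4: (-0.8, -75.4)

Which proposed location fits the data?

Site 2

For each candidate, compare |candidate − station| to the reported distance:
Site 1: residuals P 73.8, Q 82.4, R 47.8 → max 82.4 km
Site 2: residuals P 0.0, Q 0.0, R 0.0 → max 0.0 km
Site 3: residuals P 62.6, Q 147.2, R 39.3 → max 147.2 km
Site 4: residuals P 11.4, Q 45.1, R 55.6 → max 55.6 km
Only Site 2 has all residuals ≈ 0.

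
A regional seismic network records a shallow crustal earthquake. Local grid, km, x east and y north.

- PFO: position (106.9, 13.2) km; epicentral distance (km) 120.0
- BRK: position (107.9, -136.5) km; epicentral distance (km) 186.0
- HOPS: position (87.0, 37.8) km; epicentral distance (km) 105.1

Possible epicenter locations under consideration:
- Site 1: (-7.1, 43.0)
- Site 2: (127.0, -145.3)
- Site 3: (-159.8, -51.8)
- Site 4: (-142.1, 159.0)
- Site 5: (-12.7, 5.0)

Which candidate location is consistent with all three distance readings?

For each candidate, compare |candidate − station| to the reported distance:
Site 1: residuals PFO 2.2, BRK 27.2, HOPS 10.9 → max 27.2 km
Site 2: residuals PFO 39.8, BRK 165.0, HOPS 82.3 → max 165.0 km
Site 3: residuals PFO 154.5, BRK 94.8, HOPS 157.5 → max 157.5 km
Site 4: residuals PFO 168.5, BRK 201.1, HOPS 154.1 → max 201.1 km
Site 5: residuals PFO 0.1, BRK 0.1, HOPS 0.1 → max 0.1 km
Only Site 5 has all residuals ≈ 0.

Site 5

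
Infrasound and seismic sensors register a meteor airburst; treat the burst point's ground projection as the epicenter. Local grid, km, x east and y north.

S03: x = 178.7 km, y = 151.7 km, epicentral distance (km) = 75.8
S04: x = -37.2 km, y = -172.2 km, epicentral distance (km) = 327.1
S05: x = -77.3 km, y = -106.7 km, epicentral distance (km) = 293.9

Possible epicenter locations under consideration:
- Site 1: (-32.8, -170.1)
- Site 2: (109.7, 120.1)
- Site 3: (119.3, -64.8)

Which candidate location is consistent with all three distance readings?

For each candidate, compare |candidate − station| to the reported distance:
Site 1: residuals S03 309.3, S04 322.2, S05 216.4 → max 322.2 km
Site 2: residuals S03 0.1, S04 0.0, S05 0.1 → max 0.1 km
Site 3: residuals S03 148.7, S04 137.3, S05 92.9 → max 148.7 km
Only Site 2 has all residuals ≈ 0.

Site 2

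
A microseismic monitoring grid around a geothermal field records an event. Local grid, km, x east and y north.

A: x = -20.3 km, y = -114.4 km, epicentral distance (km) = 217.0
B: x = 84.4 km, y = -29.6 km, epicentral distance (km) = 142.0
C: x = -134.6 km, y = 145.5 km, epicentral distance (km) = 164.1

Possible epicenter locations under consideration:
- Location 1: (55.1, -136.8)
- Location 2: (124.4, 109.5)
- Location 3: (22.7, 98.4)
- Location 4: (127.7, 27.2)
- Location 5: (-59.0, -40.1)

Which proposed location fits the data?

For each candidate, compare |candidate − station| to the reported distance:
Location 1: residuals A 138.3, B 30.9, C 176.0 → max 176.0 km
Location 2: residuals A 49.6, B 2.7, C 97.4 → max 97.4 km
Location 3: residuals A 0.1, B 0.1, C 0.1 → max 0.1 km
Location 4: residuals A 12.2, B 70.6, C 123.6 → max 123.6 km
Location 5: residuals A 133.2, B 1.8, C 36.3 → max 133.2 km
Only Location 3 has all residuals ≈ 0.

Location 3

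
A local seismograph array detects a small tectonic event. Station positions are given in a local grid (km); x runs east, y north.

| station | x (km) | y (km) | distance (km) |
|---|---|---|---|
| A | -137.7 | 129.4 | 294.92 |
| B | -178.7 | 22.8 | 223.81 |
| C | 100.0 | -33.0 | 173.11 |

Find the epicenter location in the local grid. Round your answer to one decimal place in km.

Circle about each station: (x + 137.7)² + (y − 129.4)² = 294.92²; (x + 178.7)² + (y − 22.8)² = 223.81²; (x − 100.0)² + (y + 33.0)² = 173.11².
Subtracting the A equation from the B and C equations removes the quadratic terms:
-82.0 x − 213.2 y = 33634.77
475.4 x − 324.8 y = 32394.08
Solving the 2×2 system: x ≈ -31.4, y ≈ -145.7 km.

-31.4 km east, -145.7 km north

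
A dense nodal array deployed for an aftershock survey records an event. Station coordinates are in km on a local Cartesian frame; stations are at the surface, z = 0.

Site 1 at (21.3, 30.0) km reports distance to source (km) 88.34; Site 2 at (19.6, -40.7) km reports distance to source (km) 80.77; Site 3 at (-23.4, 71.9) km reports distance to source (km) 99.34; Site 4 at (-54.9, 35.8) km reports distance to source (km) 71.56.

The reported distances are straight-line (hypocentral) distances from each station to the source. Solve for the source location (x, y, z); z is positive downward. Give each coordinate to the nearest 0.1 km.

(-37.9, -13.0, 49.5)

Each station gives a sphere (x−x_i)² + (y−y_i)² + z² = d_i² (stations at z=0).
Subtracting the Site 1 sphere from Site 2 and Site 3: z² cancels, leaving linear equations in x and y:
-3.4 x − 141.4 y = 1967.12
-89.4 x + 83.8 y = 2299.00
Solving: x ≈ -37.902, y ≈ -13.000 km (keep extra digits for the depth step; rounded: -37.9, -13.0).
Then from the Site 1 sphere: z² = 88.34² − (x − 21.3)² − (y − 30.0)² with x = -37.902, y = -13.000, so z ≈ 49.498 ≈ 49.5 km.
Check against Site 4 (with the unrounded solution): distance 71.56 ≈ 71.56 km. ✓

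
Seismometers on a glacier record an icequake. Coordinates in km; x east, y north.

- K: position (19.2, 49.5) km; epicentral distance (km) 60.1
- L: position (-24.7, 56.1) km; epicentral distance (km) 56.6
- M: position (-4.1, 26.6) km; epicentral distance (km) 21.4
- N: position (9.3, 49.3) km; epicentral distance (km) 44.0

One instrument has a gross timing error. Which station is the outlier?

Solve using three stations at a time. Using L, M, N (subtract circle equations pairwise → linear system) gives (x, y) ≈ (1.6, 6.0).
Distances from that point to each station vs reported:
  K: calculated 46.9 vs reported 60.1 → residual 13.2 km
  L: calculated 56.6 vs reported 56.6 → residual 0.0 km
  M: calculated 21.4 vs reported 21.4 → residual 0.0 km
  N: calculated 44.0 vs reported 44.0 → residual 0.0 km
L, M, N are mutually consistent (residuals ≈ 0); K is off by 13.2 km.

K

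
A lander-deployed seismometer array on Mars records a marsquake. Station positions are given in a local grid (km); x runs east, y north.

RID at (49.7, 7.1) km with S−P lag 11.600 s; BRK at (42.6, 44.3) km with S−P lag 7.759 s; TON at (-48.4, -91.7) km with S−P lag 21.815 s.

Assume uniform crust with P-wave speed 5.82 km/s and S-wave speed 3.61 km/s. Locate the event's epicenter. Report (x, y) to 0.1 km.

Distance from S−P lag: d = Δt · v_P v_S / (v_P − v_S) = Δt · (5.82·3.61)/(5.82−3.61) ≈ 9.5069·Δt.
So d_RID = 110.28, d_BRK = 73.76, d_TON = 207.39 km.
Circle about each station: (x − 49.7)² + (y − 7.1)² = 110.28²; (x − 42.6)² + (y − 44.3)² = 73.76²; (x + 48.4)² + (y + 91.7)² = 207.39².
Subtracting pairs of circle equations eliminates x²+y² and gives linear equations (the radical axes):
-14.2 x + 74.4 y = 7977.89
-196.2 x − 197.6 y = -22617.98
Solving the 2×2 system: x ≈ 6.1, y ≈ 108.4 km.

x ≈ 6.1 km, y ≈ 108.4 km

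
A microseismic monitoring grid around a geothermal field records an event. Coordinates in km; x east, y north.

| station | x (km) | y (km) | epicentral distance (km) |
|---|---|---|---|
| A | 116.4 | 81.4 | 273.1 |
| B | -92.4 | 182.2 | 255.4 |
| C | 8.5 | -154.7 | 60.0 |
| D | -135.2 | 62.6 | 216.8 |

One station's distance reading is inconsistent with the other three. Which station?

Solve using three stations at a time. Using A, C, D (subtract circle equations pairwise → linear system) gives (x, y) ≈ (-48.7, -136.2).
Distances from that point to each station vs reported:
  A: calculated 273.1 vs reported 273.1 → residual 0.0 km
  B: calculated 321.4 vs reported 255.4 → residual 66.0 km
  C: calculated 60.1 vs reported 60.0 → residual 0.1 km
  D: calculated 216.8 vs reported 216.8 → residual 0.0 km
A, C, D are mutually consistent (residuals ≈ 0); B is off by 66.0 km.

B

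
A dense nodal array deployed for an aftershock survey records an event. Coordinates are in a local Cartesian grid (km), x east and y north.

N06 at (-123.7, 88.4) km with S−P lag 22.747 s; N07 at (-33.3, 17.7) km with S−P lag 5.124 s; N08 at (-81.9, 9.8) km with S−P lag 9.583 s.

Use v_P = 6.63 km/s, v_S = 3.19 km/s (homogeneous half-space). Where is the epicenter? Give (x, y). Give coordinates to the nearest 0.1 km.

-27.7 km east, -13.3 km north

Distance from S−P lag: d = Δt · v_P v_S / (v_P − v_S) = Δt · (6.63·3.19)/(6.63−3.19) ≈ 6.1482·Δt.
So d_N06 = 139.85, d_N07 = 31.50, d_N08 = 58.92 km.
Circle about each station: (x + 123.7)² + (y − 88.4)² = 139.85²; (x + 33.3)² + (y − 17.7)² = 31.50²; (x + 81.9)² + (y − 9.8)² = 58.92².
Subtracting the N06 equation from the N07 and N08 equations removes the quadratic terms:
180.8 x − 141.4 y = -3128.30
83.6 x − 157.2 y = -226.14
Solving the 2×2 system: x ≈ -27.7, y ≈ -13.3 km.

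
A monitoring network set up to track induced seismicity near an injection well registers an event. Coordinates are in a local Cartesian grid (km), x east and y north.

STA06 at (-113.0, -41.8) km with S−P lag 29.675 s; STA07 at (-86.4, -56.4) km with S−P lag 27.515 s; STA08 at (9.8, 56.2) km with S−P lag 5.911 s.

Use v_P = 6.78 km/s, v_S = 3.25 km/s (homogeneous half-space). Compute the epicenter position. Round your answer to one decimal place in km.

46.5 km east, 52.4 km north

Distance from S−P lag: d = Δt · v_P v_S / (v_P − v_S) = Δt · (6.78·3.25)/(6.78−3.25) ≈ 6.2422·Δt.
So d_STA06 = 185.24, d_STA07 = 171.75, d_STA08 = 36.90 km.
Circle about each station: (x + 113.0)² + (y + 41.8)² = 185.24²; (x + 86.4)² + (y + 56.4)² = 171.75²; (x − 9.8)² + (y − 56.2)² = 36.90².
Subtracting pairs of circle equations eliminates x²+y² and gives linear equations (the radical axes):
53.2 x − 29.2 y = 945.48
245.6 x + 196.0 y = 21690.49
Solving the 2×2 system: x ≈ 46.5, y ≈ 52.4 km.
Check against STA06 (with the unrounded x, y): √((x + 113.0)²+(y + 41.8)²) = 185.24 ≈ 185.24 km. ✓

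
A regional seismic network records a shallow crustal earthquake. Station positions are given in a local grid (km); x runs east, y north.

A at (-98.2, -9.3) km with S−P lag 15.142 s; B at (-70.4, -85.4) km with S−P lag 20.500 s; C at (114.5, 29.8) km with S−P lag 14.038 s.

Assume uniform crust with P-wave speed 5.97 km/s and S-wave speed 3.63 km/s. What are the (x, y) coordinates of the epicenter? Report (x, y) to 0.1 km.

Distance from S−P lag: d = Δt · v_P v_S / (v_P − v_S) = Δt · (5.97·3.63)/(5.97−3.63) ≈ 9.2612·Δt.
So d_A = 140.23, d_B = 189.85, d_C = 130.01 km.
Circle about each station: (x + 98.2)² + (y + 9.3)² = 140.23²; (x + 70.4)² + (y + 85.4)² = 189.85²; (x − 114.5)² + (y − 29.8)² = 130.01².
Subtracting the A equation from the B and C equations removes the quadratic terms:
55.6 x − 152.2 y = -13858.98
425.4 x + 78.2 y = 7030.41
Solving the 2×2 system: x ≈ -0.2, y ≈ 91.0 km.

-0.2 km east, 91.0 km north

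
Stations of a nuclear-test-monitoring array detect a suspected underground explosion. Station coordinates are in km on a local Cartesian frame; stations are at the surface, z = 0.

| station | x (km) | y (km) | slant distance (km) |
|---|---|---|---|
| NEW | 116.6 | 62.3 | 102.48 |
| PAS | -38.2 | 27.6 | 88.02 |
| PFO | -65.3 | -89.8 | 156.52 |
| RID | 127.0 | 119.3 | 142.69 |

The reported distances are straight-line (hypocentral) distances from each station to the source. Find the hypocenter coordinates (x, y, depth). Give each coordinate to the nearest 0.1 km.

Each station gives a sphere (x−x_i)² + (y−y_i)² + z² = d_i² (stations at z=0).
Subtracting the NEW sphere from PAS and PFO: z² cancels, leaving linear equations in x and y:
-309.6 x − 69.4 y = -12501.22
-363.8 x − 304.2 y = -19145.08
Solving: x ≈ 35.893, y ≈ 20.010 km (keep extra digits for the depth step; rounded: 35.9, 20.0).
Then from the NEW sphere: z² = 102.48² − (x − 116.6)² − (y − 62.3)² with x = 35.893, y = 20.010, so z ≈ 46.905 ≈ 46.9 km.

x ≈ 35.9 km, y ≈ 20.0 km, depth ≈ 46.9 km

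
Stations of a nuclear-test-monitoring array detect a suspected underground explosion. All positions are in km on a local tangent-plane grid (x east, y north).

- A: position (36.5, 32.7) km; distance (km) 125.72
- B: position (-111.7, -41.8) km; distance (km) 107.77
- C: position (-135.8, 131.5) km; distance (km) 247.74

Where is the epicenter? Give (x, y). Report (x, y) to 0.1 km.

Circle about each station: (x − 36.5)² + (y − 32.7)² = 125.72²; (x + 111.7)² + (y + 41.8)² = 107.77²; (x + 135.8)² + (y − 131.5)² = 247.74².
Subtracting pairs of circle equations eliminates x²+y² and gives linear equations (the radical axes):
-296.4 x − 149.0 y = 16013.74
-344.6 x + 197.6 y = -12237.24
Solving the 2×2 system: x ≈ -12.2, y ≈ -83.2 km.

-12.2 km east, -83.2 km north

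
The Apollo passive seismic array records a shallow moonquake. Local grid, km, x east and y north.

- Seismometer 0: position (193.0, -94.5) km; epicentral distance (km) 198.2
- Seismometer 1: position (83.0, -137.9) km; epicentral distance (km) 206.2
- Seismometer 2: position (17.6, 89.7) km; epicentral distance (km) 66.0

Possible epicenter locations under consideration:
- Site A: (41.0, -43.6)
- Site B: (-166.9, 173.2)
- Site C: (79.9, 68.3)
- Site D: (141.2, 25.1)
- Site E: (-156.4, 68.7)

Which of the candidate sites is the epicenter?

For each candidate, compare |candidate − station| to the reported distance:
Site A: residuals Seismometer 0 37.9, Seismometer 1 103.0, Seismometer 2 69.3 → max 103.0 km
Site B: residuals Seismometer 0 250.3, Seismometer 1 192.8, Seismometer 2 136.5 → max 250.3 km
Site C: residuals Seismometer 0 0.0, Seismometer 1 0.0, Seismometer 2 0.1 → max 0.1 km
Site D: residuals Seismometer 0 67.9, Seismometer 1 33.1, Seismometer 2 73.5 → max 73.5 km
Site E: residuals Seismometer 0 187.4, Seismometer 1 110.0, Seismometer 2 109.3 → max 187.4 km
Only Site C has all residuals ≈ 0.

Site C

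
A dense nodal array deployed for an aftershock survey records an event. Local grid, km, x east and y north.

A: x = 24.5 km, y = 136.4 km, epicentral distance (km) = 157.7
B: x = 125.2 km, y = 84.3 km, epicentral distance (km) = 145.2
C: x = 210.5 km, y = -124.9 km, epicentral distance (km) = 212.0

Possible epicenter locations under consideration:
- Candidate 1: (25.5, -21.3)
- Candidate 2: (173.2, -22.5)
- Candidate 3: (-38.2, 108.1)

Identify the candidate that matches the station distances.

Candidate 1

For each candidate, compare |candidate − station| to the reported distance:
Candidate 1: residuals A 0.0, B 0.0, C 0.0 → max 0.0 km
Candidate 2: residuals A 59.9, B 28.1, C 103.0 → max 103.0 km
Candidate 3: residuals A 88.9, B 19.9, C 128.8 → max 128.8 km
Only Candidate 1 has all residuals ≈ 0.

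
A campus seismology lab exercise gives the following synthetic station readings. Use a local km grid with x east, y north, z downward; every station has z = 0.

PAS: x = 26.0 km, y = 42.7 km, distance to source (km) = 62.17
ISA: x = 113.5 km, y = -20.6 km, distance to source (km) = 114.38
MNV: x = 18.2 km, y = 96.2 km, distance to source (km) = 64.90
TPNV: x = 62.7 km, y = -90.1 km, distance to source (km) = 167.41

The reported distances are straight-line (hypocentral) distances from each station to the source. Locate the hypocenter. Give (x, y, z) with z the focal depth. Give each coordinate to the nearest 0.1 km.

Each station gives a sphere (x−x_i)² + (y−y_i)² + z² = d_i² (stations at z=0).
Subtracting the PAS sphere from ISA and MNV: z² cancels, leaving linear equations in x and y:
175.0 x − 126.6 y = 1589.64
-15.6 x + 107.0 y = 6739.49
Solving: x ≈ 61.093, y ≈ 71.893 km (keep extra digits for the depth step; rounded: 61.1, 71.9).
Then from the PAS sphere: z² = 62.17² − (x − 26.0)² − (y − 42.7)² with x = 61.093, y = 71.893, so z ≈ 42.206 ≈ 42.2 km.
Check against TPNV (with the unrounded solution): distance 167.41 ≈ 167.41 km. ✓

(61.1, 71.9, 42.2)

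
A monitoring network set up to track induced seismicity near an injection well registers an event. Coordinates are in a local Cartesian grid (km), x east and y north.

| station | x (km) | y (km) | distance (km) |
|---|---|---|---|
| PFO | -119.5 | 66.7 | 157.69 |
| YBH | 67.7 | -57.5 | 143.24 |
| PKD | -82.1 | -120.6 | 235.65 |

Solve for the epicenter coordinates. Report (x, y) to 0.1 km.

Circle about each station: (x + 119.5)² + (y − 66.7)² = 157.69²; (x − 67.7)² + (y + 57.5)² = 143.24²; (x + 82.1)² + (y + 120.6)² = 235.65².
Subtracting pairs of circle equations eliminates x²+y² and gives linear equations (the radical axes):
374.4 x − 248.4 y = -6491.16
74.8 x − 374.6 y = -28109.16
Solving the 2×2 system: x ≈ 37.4, y ≈ 82.5 km.
Check against PFO (with the unrounded x, y): √((x + 119.5)²+(y − 66.7)²) = 157.70 ≈ 157.69 km. ✓

x ≈ 37.4 km, y ≈ 82.5 km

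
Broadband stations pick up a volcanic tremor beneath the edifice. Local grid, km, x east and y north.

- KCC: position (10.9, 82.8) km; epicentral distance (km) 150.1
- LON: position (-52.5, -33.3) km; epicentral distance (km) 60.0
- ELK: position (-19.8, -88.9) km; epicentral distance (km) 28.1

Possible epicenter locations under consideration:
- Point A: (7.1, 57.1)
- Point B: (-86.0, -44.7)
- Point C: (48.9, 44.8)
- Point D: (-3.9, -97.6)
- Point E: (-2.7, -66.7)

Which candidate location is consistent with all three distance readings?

Point E

For each candidate, compare |candidate − station| to the reported distance:
Point A: residuals KCC 124.1, LON 48.3, ELK 120.4 → max 124.1 km
Point B: residuals KCC 10.0, LON 24.6, ELK 51.5 → max 51.5 km
Point C: residuals KCC 96.4, LON 68.0, ELK 122.2 → max 122.2 km
Point D: residuals KCC 30.9, LON 20.6, ELK 10.0 → max 30.9 km
Point E: residuals KCC 0.0, LON 0.0, ELK 0.1 → max 0.1 km
Only Point E has all residuals ≈ 0.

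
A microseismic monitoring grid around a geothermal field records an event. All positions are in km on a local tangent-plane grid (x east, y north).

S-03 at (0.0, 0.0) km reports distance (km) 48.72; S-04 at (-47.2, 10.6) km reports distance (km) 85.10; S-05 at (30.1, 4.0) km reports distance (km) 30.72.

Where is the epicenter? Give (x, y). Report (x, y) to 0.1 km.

(34.5, 34.4)

Circle about each station: x² + y² = 48.72²; (x + 47.2)² + (y − 10.6)² = 85.10²; (x − 30.1)² + (y − 4.0)² = 30.72².
Subtracting pairs of circle equations eliminates x²+y² and gives linear equations (the radical axes):
-94.4 x + 21.2 y = -2528.17
60.2 x + 8.0 y = 2351.93
Solving the 2×2 system: x ≈ 34.5, y ≈ 34.4 km.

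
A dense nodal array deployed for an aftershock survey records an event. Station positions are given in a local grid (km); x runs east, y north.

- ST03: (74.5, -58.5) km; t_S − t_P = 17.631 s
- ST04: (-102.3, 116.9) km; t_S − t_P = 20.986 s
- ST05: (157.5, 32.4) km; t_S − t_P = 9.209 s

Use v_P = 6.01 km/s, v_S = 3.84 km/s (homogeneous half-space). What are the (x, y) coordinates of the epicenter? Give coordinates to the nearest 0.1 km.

Distance from S−P lag: d = Δt · v_P v_S / (v_P − v_S) = Δt · (6.01·3.84)/(6.01−3.84) ≈ 10.6352·Δt.
So d_ST03 = 187.51, d_ST04 = 223.19, d_ST05 = 97.94 km.
Circle about each station: (x − 74.5)² + (y + 58.5)² = 187.51²; (x + 102.3)² + (y − 116.9)² = 223.19²; (x − 157.5)² + (y − 32.4)² = 97.94².
Subtracting the ST03 equation from the ST04 and ST05 equations removes the quadratic terms:
-353.6 x + 350.8 y = 504.62
166.0 x + 181.8 y = 42451.27
Solving the 2×2 system: x ≈ 120.8, y ≈ 123.2 km.

120.8 km east, 123.2 km north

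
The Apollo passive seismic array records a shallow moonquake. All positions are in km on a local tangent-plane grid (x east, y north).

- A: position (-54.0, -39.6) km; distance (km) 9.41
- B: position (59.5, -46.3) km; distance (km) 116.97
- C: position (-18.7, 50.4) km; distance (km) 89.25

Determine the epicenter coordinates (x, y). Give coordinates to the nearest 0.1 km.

x ≈ -56.4 km, y ≈ -30.5 km

Circle about each station: (x + 54.0)² + (y + 39.6)² = 9.41²; (x − 59.5)² + (y + 46.3)² = 116.97²; (x + 18.7)² + (y − 50.4)² = 89.25².
Subtracting the A equation from the B and C equations removes the quadratic terms:
227.0 x − 13.4 y = -12393.65
70.6 x + 180.0 y = -9471.32
Solving the 2×2 system: x ≈ -56.4, y ≈ -30.5 km.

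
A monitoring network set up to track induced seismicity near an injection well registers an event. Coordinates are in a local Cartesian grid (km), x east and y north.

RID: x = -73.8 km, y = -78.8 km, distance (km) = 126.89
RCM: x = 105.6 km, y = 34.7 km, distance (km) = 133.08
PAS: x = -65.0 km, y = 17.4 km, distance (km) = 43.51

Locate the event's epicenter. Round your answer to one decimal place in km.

Circle about each station: (x + 73.8)² + (y + 78.8)² = 126.89²; (x − 105.6)² + (y − 34.7)² = 133.08²; (x + 65.0)² + (y − 17.4)² = 43.51².
Subtracting pairs of circle equations eliminates x²+y² and gives linear equations (the radical axes):
358.8 x + 227.0 y = -909.64
17.6 x + 192.4 y = 7079.83
Solving the 2×2 system: x ≈ -27.4, y ≈ 39.3 km.

-27.4 km east, 39.3 km north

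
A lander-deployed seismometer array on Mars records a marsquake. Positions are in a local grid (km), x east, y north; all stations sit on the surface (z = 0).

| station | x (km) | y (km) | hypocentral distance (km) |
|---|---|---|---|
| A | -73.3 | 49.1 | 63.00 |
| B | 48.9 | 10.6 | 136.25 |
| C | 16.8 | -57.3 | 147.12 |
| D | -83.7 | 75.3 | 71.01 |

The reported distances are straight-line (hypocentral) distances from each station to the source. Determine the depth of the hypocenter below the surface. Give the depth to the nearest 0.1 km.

Each station gives a sphere (x−x_i)² + (y−y_i)² + z² = d_i² (stations at z=0).
Subtracting the A sphere from B and C: z² cancels, leaving linear equations in x and y:
244.4 x − 77.0 y = -19875.19
180.2 x − 212.8 y = -21893.46
Solving: x ≈ -66.705, y ≈ 46.397 km (keep extra digits for the depth step; rounded: -66.7, 46.4).
Then from the A sphere: z² = 63.00² − (x + 73.3)² − (y − 49.1)² with x = -66.705, y = 46.397, so z ≈ 62.596 ≈ 62.6 km.
Check against D (with the unrounded solution): distance 71.01 ≈ 71.01 km. ✓

depth ≈ 62.6 km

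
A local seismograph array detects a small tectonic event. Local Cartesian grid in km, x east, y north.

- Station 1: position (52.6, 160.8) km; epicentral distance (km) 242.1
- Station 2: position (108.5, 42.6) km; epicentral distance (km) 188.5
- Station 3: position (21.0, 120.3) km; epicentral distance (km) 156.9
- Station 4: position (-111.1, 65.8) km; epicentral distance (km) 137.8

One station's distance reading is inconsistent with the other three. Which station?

Solve using three stations at a time. Using Station 1, Station 2, Station 4 (subtract circle equations pairwise → linear system) gives (x, y) ≈ (-50.8, -58.1).
Distances from that point to each station vs reported:
  Station 1: calculated 242.1 vs reported 242.1 → residual 0.0 km
  Station 2: calculated 188.5 vs reported 188.5 → residual 0.0 km
  Station 3: calculated 192.3 vs reported 156.9 → residual 35.4 km
  Station 4: calculated 137.7 vs reported 137.8 → residual 0.1 km
Station 1, Station 2, Station 4 are mutually consistent (residuals ≈ 0); Station 3 is off by 35.4 km.

Station 3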